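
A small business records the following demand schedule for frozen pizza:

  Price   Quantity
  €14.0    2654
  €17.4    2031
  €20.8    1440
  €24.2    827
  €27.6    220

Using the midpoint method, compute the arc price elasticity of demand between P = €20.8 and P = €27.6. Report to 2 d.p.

At P = 20.8, Q = 1440; at P = 27.6, Q = 220.
ΔQ = -1220, ΔP = 6.8. Midpoints: P̄ = 24.20, Q̄ = 830.0.
ε = (ΔQ/ΔP)(P̄/Q̄) = (-1220/6.8)(24.20/830.0).

-5.23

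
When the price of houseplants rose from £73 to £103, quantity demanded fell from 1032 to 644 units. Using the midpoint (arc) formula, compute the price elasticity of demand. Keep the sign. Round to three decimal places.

ΔQ = 644 − 1032 = -388; ΔP = 103 − 73 = 30.
Midpoints: P̄ = 88.00, Q̄ = 838.0.
ε = (ΔQ/ΔP)(P̄/Q̄) = (-388/30)(88.00/838.0).

-1.358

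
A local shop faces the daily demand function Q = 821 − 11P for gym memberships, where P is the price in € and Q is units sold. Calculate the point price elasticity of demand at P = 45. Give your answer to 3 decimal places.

-1.518

At P = 45, Q = 326.
dQ/dP = −11.
ε = (dQ/dP)(P/Q) = (-11)(45/326).
|ε| > 1, so demand is elastic at this price.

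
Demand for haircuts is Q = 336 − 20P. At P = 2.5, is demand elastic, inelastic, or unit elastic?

Q = 286, dQ/dP = -20.
ε = (dQ/dP)(P/Q) ≈ -0.175.
|ε| = 0.17 < 1.

inelastic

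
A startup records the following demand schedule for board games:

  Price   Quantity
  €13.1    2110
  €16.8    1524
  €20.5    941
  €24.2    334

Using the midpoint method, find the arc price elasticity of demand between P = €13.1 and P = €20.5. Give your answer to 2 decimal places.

At P = 13.1, Q = 2110; at P = 20.5, Q = 941.
ΔQ = -1169, ΔP = 7.4. Midpoints: P̄ = 16.80, Q̄ = 1525.5.
ε = (ΔQ/ΔP)(P̄/Q̄) = (-1169/7.4)(16.80/1525.5).

-1.74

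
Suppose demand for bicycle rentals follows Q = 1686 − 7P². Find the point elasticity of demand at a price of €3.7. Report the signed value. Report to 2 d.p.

At P = 3.7, Q = 1590.170.
dQ/dP = −14P = -51.800.
ε = (dQ/dP)(P/Q) = (-51.800)(3.7/1590.170).

-0.12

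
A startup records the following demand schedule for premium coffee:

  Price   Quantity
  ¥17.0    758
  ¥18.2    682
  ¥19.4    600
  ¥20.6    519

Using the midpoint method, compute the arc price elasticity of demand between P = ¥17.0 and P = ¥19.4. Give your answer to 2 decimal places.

-1.76

At P = 17.0, Q = 758; at P = 19.4, Q = 600.
ΔQ = -158, ΔP = 2.4. Midpoints: P̄ = 18.20, Q̄ = 679.0.
ε = (ΔQ/ΔP)(P̄/Q̄) = (-158/2.4)(18.20/679.0).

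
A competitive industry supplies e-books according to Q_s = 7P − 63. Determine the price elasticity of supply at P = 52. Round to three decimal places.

1.209

At P = 52, Q_s = 301.
dQ_s/dP = 7.
ε_s = (dQ_s/dP)(P/Q_s) = (7)(52/301).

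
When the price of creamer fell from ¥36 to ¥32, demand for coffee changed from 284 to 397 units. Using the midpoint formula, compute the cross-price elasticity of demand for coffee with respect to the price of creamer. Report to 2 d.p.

ΔQ_x = 397 − 284 = 113; ΔP_y = 32 − 36 = -4.
Midpoints: P̄_y = 34.00, Q̄_x = 340.5.
ε_xy = (ΔQ_x/ΔP_y)(P̄_y/Q̄_x) = (113/-4)(34.00/340.5).

-2.82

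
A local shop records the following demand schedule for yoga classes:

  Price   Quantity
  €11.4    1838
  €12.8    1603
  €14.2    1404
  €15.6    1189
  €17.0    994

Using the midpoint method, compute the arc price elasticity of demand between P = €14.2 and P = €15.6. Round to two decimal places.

-1.76

At P = 14.2, Q = 1404; at P = 15.6, Q = 1189.
ΔQ = -215, ΔP = 1.4. Midpoints: P̄ = 14.90, Q̄ = 1296.5.
ε = (ΔQ/ΔP)(P̄/Q̄) = (-215/1.4)(14.90/1296.5).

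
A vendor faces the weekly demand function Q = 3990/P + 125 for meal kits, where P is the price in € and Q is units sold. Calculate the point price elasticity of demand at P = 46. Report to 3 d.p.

-0.410

At P = 46, Q = 211.739.
dQ/dP = −3990/P² = -1.886.
ε = (dQ/dP)(P/Q) = (-1.886)(46/211.739).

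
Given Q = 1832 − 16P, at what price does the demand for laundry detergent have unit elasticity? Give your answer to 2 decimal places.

57.25

For linear demand Q = a − bP, ε = −bP/(a − bP). |ε| = 1 when bP = a − bP, i.e. P = a/(2b).
P = 1832/(2·16) = 1832/32 = 57.2500.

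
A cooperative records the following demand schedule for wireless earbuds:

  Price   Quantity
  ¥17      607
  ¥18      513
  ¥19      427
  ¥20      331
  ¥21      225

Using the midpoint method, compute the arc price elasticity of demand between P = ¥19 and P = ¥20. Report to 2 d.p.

At P = 19, Q = 427; at P = 20, Q = 331.
ΔQ = -96, ΔP = 1. Midpoints: P̄ = 19.50, Q̄ = 379.0.
ε = (ΔQ/ΔP)(P̄/Q̄) = (-96/1)(19.50/379.0).

-4.94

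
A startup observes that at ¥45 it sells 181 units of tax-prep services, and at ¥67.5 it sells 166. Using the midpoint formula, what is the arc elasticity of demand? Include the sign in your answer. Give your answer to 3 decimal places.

-0.216

ΔQ = 166 − 181 = -15; ΔP = 67.5 − 45 = 22.5.
Midpoints: P̄ = 56.25, Q̄ = 173.5.
ε = (ΔQ/ΔP)(P̄/Q̄) = (-15/22.5)(56.25/173.5).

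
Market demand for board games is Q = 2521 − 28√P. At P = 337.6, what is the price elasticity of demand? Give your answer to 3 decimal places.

At P = 337.6, Q = 2006.531.
dQ/dP = −28/(2√P) = -0.762.
ε = (dQ/dP)(P/Q) = (-0.762)(337.6/2006.531).

-0.128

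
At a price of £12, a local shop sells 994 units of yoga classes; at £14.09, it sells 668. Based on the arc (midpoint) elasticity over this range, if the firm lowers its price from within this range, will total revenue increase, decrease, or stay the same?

Arc ε = (-326/2.09)(13.04/831.0) ≈ -2.449.
|ε| = 2.45 > 1, so demand is elastic. A price cut therefore raises total revenue.

increase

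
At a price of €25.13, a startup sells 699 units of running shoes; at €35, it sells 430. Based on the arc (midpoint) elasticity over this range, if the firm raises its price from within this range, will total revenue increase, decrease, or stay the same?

Arc ε = (-269/9.87)(30.06/564.5) ≈ -1.452.
|ε| = 1.45 > 1, so demand is elastic. A price rise therefore reduces total revenue.

decrease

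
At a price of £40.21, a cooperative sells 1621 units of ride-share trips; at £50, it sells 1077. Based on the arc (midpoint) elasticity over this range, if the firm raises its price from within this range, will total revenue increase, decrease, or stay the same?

Arc ε = (-544/9.79)(45.11/1349.0) ≈ -1.858.
|ε| = 1.86 > 1, so demand is elastic. A price rise therefore reduces total revenue.

decrease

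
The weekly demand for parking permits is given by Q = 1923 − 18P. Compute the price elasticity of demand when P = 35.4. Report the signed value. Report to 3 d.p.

At P = 35.4, Q = 1285.800.
dQ/dP = −18.
ε = (dQ/dP)(P/Q) = (-18)(35.4/1285.800).
|ε| < 1, so demand is inelastic at this price.

-0.496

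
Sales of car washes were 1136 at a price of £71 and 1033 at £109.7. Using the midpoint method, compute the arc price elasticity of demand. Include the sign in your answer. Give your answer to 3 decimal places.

ΔQ = 1033 − 1136 = -103; ΔP = 109.7 − 71 = 38.7.
Midpoints: P̄ = 90.35, Q̄ = 1084.5.
ε = (ΔQ/ΔP)(P̄/Q̄) = (-103/38.7)(90.35/1084.5).

-0.222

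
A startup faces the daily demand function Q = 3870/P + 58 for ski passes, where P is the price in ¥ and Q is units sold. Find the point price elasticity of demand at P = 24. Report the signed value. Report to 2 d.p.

-0.74

At P = 24, Q = 219.250.
dQ/dP = −3870/P² = -6.719.
ε = (dQ/dP)(P/Q) = (-6.719)(24/219.250).
|ε| < 1, so demand is inelastic at this price.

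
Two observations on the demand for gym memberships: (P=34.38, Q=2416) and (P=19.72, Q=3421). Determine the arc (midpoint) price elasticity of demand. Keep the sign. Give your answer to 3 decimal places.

-0.635

ΔQ = 3421 − 2416 = 1005; ΔP = 19.72 − 34.38 = -14.66.
Midpoints: P̄ = 27.05, Q̄ = 2918.5.
ε = (ΔQ/ΔP)(P̄/Q̄) = (1005/-14.66)(27.05/2918.5).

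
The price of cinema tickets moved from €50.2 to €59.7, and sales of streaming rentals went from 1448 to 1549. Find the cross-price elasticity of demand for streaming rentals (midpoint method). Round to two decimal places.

ΔQ_x = 1549 − 1448 = 101; ΔP_y = 59.7 − 50.2 = 9.5.
Midpoints: P̄_y = 54.95, Q̄_x = 1498.5.
ε_xy = (ΔQ_x/ΔP_y)(P̄_y/Q̄_x) = (101/9.5)(54.95/1498.5).
ε_xy > 0, so the goods are substitutes.

0.39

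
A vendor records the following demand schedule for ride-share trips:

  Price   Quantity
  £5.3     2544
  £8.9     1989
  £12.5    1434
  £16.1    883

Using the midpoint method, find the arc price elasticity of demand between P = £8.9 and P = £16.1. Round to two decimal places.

-1.34

At P = 8.9, Q = 1989; at P = 16.1, Q = 883.
ΔQ = -1106, ΔP = 7.2. Midpoints: P̄ = 12.50, Q̄ = 1436.0.
ε = (ΔQ/ΔP)(P̄/Q̄) = (-1106/7.2)(12.50/1436.0).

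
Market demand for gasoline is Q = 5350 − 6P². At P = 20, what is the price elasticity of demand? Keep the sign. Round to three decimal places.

-1.627

At P = 20, Q = 2950.
dQ/dP = −12P = -240.
ε = (dQ/dP)(P/Q) = (-240)(20/2950).
|ε| > 1, so demand is elastic at this price.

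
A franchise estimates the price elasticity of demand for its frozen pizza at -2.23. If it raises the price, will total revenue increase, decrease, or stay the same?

|ε| = 2.23 > 1, so demand is elastic. A price rise therefore reduces total revenue.

decrease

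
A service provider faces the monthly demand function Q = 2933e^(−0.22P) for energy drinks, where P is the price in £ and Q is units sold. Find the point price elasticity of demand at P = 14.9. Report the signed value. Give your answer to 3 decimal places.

-3.278

At P = 14.9, Q = 110.585.
dQ/dP = −0.22·2933e^(−0.22P) = −0.22Q = -24.329.
ε = (dQ/dP)(P/Q) = (-24.329)(14.9/110.585).
|ε| > 1, so demand is elastic at this price.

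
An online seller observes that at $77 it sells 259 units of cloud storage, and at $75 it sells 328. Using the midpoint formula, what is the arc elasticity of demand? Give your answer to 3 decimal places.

ΔQ = 328 − 259 = 69; ΔP = 75 − 77 = -2.
Midpoints: P̄ = 76.00, Q̄ = 293.5.
ε = (ΔQ/ΔP)(P̄/Q̄) = (69/-2)(76.00/293.5).

-8.934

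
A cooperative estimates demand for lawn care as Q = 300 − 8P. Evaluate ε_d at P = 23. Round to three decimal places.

At P = 23, Q = 116.
dQ/dP = −8.
ε = (dQ/dP)(P/Q) = (-8)(23/116).
|ε| > 1, so demand is elastic at this price.

-1.586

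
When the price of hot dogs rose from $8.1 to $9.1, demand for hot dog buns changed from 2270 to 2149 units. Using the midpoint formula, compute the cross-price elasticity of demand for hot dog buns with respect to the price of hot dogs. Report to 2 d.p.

-0.47

ΔQ_x = 2149 − 2270 = -121; ΔP_y = 9.1 − 8.1 = 1.
Midpoints: P̄_y = 8.60, Q̄_x = 2209.5.
ε_xy = (ΔQ_x/ΔP_y)(P̄_y/Q̄_x) = (-121/1)(8.60/2209.5).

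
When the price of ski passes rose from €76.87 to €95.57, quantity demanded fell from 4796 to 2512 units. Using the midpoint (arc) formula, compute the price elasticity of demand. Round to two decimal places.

ΔQ = 2512 − 4796 = -2284; ΔP = 95.57 − 76.87 = 18.7.
Midpoints: P̄ = 86.22, Q̄ = 3654.0.
ε = (ΔQ/ΔP)(P̄/Q̄) = (-2284/18.7)(86.22/3654.0).

-2.88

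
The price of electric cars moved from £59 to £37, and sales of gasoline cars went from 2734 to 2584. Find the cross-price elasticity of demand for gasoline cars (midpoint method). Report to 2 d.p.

ΔQ_x = 2584 − 2734 = -150; ΔP_y = 37 − 59 = -22.
Midpoints: P̄_y = 48.00, Q̄_x = 2659.0.
ε_xy = (ΔQ_x/ΔP_y)(P̄_y/Q̄_x) = (-150/-22)(48.00/2659.0).

0.12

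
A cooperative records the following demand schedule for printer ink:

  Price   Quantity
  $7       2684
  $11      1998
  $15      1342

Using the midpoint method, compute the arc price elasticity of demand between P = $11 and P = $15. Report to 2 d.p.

At P = 11, Q = 1998; at P = 15, Q = 1342.
ΔQ = -656, ΔP = 4. Midpoints: P̄ = 13.00, Q̄ = 1670.0.
ε = (ΔQ/ΔP)(P̄/Q̄) = (-656/4)(13.00/1670.0).

-1.28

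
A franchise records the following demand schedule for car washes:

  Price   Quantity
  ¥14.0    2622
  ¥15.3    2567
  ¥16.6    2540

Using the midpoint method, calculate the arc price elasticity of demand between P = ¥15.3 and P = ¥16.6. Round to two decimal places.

At P = 15.3, Q = 2567; at P = 16.6, Q = 2540.
ΔQ = -27, ΔP = 1.3. Midpoints: P̄ = 15.95, Q̄ = 2553.5.
ε = (ΔQ/ΔP)(P̄/Q̄) = (-27/1.3)(15.95/2553.5).

-0.13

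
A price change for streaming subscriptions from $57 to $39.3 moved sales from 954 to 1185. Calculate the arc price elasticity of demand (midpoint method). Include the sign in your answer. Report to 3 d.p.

-0.588

ΔQ = 1185 − 954 = 231; ΔP = 39.3 − 57 = -17.7.
Midpoints: P̄ = 48.15, Q̄ = 1069.5.
ε = (ΔQ/ΔP)(P̄/Q̄) = (231/-17.7)(48.15/1069.5).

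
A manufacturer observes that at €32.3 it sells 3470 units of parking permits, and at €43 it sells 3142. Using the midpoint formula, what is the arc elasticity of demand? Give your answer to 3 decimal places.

-0.349

ΔQ = 3142 − 3470 = -328; ΔP = 43 − 32.3 = 10.7.
Midpoints: P̄ = 37.65, Q̄ = 3306.0.
ε = (ΔQ/ΔP)(P̄/Q̄) = (-328/10.7)(37.65/3306.0).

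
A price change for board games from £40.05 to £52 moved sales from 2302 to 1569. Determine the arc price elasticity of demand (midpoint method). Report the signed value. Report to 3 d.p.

ΔQ = 1569 − 2302 = -733; ΔP = 52 − 40.05 = 11.95.
Midpoints: P̄ = 46.02, Q̄ = 1935.5.
ε = (ΔQ/ΔP)(P̄/Q̄) = (-733/11.95)(46.02/1935.5).

-1.459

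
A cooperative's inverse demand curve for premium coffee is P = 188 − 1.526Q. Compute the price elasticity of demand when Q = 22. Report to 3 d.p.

At Q = 22, P = 188 − 1.526(22) = 154.43.
dP/dQ = −1.526, so dQ/dP = 1/(−1.526) = -0.655.
ε = (dQ/dP)(P/Q) = (-0.655)(154.43/22).

-4.600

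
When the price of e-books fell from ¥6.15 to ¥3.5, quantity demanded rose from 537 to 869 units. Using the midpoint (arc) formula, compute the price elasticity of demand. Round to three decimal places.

-0.860

ΔQ = 869 − 537 = 332; ΔP = 3.5 − 6.15 = -2.65.
Midpoints: P̄ = 4.83, Q̄ = 703.0.
ε = (ΔQ/ΔP)(P̄/Q̄) = (332/-2.65)(4.83/703.0).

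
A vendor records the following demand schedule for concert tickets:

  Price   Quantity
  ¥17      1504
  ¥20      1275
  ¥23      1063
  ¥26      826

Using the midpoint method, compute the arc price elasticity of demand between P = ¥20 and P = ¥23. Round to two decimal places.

-1.30

At P = 20, Q = 1275; at P = 23, Q = 1063.
ΔQ = -212, ΔP = 3. Midpoints: P̄ = 21.50, Q̄ = 1169.0.
ε = (ΔQ/ΔP)(P̄/Q̄) = (-212/3)(21.50/1169.0).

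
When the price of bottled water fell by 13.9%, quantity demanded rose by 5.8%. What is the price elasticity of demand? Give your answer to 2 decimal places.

ε = %ΔQ / %ΔP = (5.8)/(-13.9) = -0.417.

-0.42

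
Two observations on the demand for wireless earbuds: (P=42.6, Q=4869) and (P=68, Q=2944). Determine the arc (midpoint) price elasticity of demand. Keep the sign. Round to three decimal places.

ΔQ = 2944 − 4869 = -1925; ΔP = 68 − 42.6 = 25.4.
Midpoints: P̄ = 55.30, Q̄ = 3906.5.
ε = (ΔQ/ΔP)(P̄/Q̄) = (-1925/25.4)(55.30/3906.5).

-1.073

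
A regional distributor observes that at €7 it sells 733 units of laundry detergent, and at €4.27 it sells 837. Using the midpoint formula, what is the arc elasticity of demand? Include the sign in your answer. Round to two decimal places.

ΔQ = 837 − 733 = 104; ΔP = 4.27 − 7 = -2.73.
Midpoints: P̄ = 5.63, Q̄ = 785.0.
ε = (ΔQ/ΔP)(P̄/Q̄) = (104/-2.73)(5.63/785.0).

-0.27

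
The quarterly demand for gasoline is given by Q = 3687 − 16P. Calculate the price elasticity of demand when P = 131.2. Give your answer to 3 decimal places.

At P = 131.2, Q = 1587.800.
dQ/dP = −16.
ε = (dQ/dP)(P/Q) = (-16)(131.2/1587.800).
|ε| > 1, so demand is elastic at this price.

-1.322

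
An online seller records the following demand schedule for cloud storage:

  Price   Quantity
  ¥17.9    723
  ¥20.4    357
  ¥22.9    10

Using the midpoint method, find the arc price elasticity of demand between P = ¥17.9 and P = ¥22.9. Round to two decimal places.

-7.94

At P = 17.9, Q = 723; at P = 22.9, Q = 10.
ΔQ = -713, ΔP = 5.0. Midpoints: P̄ = 20.40, Q̄ = 366.5.
ε = (ΔQ/ΔP)(P̄/Q̄) = (-713/5.0)(20.40/366.5).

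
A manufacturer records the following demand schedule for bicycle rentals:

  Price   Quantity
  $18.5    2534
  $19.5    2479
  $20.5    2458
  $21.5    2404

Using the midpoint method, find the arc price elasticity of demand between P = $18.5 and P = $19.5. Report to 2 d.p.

-0.42

At P = 18.5, Q = 2534; at P = 19.5, Q = 2479.
ΔQ = -55, ΔP = 1.0. Midpoints: P̄ = 19.00, Q̄ = 2506.5.
ε = (ΔQ/ΔP)(P̄/Q̄) = (-55/1.0)(19.00/2506.5).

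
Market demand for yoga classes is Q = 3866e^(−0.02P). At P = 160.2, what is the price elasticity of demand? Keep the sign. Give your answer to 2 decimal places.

-3.20

At P = 160.2, Q = 156.958.
dQ/dP = −0.02·3866e^(−0.02P) = −0.02Q = -3.139.
ε = (dQ/dP)(P/Q) = (-3.139)(160.2/156.958).
|ε| > 1, so demand is elastic at this price.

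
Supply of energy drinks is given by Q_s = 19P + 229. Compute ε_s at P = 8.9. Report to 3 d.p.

At P = 8.9, Q_s = 398.10.
dQ_s/dP = 19.
ε_s = (dQ_s/dP)(P/Q_s) = (19)(8.9/398.10).

0.425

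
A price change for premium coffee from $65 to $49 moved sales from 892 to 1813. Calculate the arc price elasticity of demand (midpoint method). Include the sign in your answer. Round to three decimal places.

ΔQ = 1813 − 892 = 921; ΔP = 49 − 65 = -16.
Midpoints: P̄ = 57.00, Q̄ = 1352.5.
ε = (ΔQ/ΔP)(P̄/Q̄) = (921/-16)(57.00/1352.5).

-2.426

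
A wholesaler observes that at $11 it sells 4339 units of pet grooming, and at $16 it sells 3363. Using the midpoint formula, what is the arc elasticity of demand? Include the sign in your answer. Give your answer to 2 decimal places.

ΔQ = 3363 − 4339 = -976; ΔP = 16 − 11 = 5.
Midpoints: P̄ = 13.50, Q̄ = 3851.0.
ε = (ΔQ/ΔP)(P̄/Q̄) = (-976/5)(13.50/3851.0).

-0.68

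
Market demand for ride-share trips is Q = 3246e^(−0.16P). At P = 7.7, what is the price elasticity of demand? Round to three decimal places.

-1.232

At P = 7.7, Q = 946.886.
dQ/dP = −0.16·3246e^(−0.16P) = −0.16Q = -151.502.
ε = (dQ/dP)(P/Q) = (-151.502)(7.7/946.886).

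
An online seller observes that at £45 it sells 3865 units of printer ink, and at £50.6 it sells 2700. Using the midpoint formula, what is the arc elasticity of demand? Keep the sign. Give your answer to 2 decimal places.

ΔQ = 2700 − 3865 = -1165; ΔP = 50.6 − 45 = 5.6.
Midpoints: P̄ = 47.80, Q̄ = 3282.5.
ε = (ΔQ/ΔP)(P̄/Q̄) = (-1165/5.6)(47.80/3282.5).

-3.03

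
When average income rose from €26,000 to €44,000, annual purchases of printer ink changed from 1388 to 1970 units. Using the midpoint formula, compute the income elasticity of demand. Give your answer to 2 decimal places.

0.67

ΔQ = 582, ΔI = 18000. Midpoints: Ī = 35,000, Q̄ = 1679.0.
ε_I = (ΔQ/ΔI)(Ī/Q̄) = (582/18000)(35000/1679.0).
ε_I > 0, so the good is normal.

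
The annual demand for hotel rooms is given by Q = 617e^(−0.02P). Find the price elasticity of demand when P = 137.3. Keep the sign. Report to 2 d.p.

At P = 137.3, Q = 39.602.
dQ/dP = −0.02·617e^(−0.02P) = −0.02Q = -0.792.
ε = (dQ/dP)(P/Q) = (-0.792)(137.3/39.602).

-2.75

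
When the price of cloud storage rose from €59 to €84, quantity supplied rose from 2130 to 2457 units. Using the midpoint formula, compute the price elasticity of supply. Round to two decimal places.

0.41

ΔQ = 2457 − 2130 = 327; ΔP = 84 − 59 = 25.
Midpoints: P̄ = 71.50, Q̄ = 2293.5.
ε_s = (ΔQ/ΔP)(P̄/Q̄) = (327/25)(71.50/2293.5).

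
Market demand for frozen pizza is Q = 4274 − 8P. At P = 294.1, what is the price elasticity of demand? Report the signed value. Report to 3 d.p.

-1.225

At P = 294.1, Q = 1921.200.
dQ/dP = −8.
ε = (dQ/dP)(P/Q) = (-8)(294.1/1921.200).
|ε| > 1, so demand is elastic at this price.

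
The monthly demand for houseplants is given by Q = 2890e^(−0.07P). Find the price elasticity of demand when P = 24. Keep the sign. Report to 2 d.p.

At P = 24, Q = 538.621.
dQ/dP = −0.07·2890e^(−0.07P) = −0.07Q = -37.703.
ε = (dQ/dP)(P/Q) = (-37.703)(24/538.621).
|ε| > 1, so demand is elastic at this price.

-1.68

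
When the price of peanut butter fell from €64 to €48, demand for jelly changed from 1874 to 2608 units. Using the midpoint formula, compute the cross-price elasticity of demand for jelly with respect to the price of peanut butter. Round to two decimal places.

ΔQ_x = 2608 − 1874 = 734; ΔP_y = 48 − 64 = -16.
Midpoints: P̄_y = 56.00, Q̄_x = 2241.0.
ε_xy = (ΔQ_x/ΔP_y)(P̄_y/Q̄_x) = (734/-16)(56.00/2241.0).

-1.15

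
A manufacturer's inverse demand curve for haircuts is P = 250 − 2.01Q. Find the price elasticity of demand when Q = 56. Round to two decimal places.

At Q = 56, P = 250 − 2.01(56) = 137.44.
dP/dQ = −2.01, so dQ/dP = 1/(−2.01) = -0.498.
ε = (dQ/dP)(P/Q) = (-0.498)(137.44/56).

-1.22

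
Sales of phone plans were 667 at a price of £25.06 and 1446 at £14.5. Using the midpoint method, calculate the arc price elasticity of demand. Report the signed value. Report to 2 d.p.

ΔQ = 1446 − 667 = 779; ΔP = 14.5 − 25.06 = -10.56.
Midpoints: P̄ = 19.78, Q̄ = 1056.5.
ε = (ΔQ/ΔP)(P̄/Q̄) = (779/-10.56)(19.78/1056.5).

-1.38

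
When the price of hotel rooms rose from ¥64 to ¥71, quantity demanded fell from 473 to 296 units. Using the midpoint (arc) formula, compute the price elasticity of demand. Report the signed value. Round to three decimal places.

-4.439

ΔQ = 296 − 473 = -177; ΔP = 71 − 64 = 7.
Midpoints: P̄ = 67.50, Q̄ = 384.5.
ε = (ΔQ/ΔP)(P̄/Q̄) = (-177/7)(67.50/384.5).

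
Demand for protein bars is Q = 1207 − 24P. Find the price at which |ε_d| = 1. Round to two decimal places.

25.15

For linear demand Q = a − bP, ε = −bP/(a − bP). |ε| = 1 when bP = a − bP, i.e. P = a/(2b).
P = 1207/(2·24) = 1207/48 = 25.1458.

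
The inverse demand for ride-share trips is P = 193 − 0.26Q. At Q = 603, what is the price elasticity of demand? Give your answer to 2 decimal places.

At Q = 603, P = 193 − 0.26(603) = 36.22.
dP/dQ = −0.26, so dQ/dP = 1/(−0.26) = -3.846.
ε = (dQ/dP)(P/Q) = (-3.846)(36.22/603).

-0.23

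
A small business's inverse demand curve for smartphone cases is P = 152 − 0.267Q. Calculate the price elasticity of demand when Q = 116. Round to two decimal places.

-3.91

At Q = 116, P = 152 − 0.267(116) = 121.03.
dP/dQ = −0.267, so dQ/dP = 1/(−0.267) = -3.745.
ε = (dQ/dP)(P/Q) = (-3.745)(121.03/116).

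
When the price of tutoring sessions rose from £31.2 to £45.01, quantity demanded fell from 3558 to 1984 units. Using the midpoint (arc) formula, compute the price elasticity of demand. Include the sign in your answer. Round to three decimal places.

ΔQ = 1984 − 3558 = -1574; ΔP = 45.01 − 31.2 = 13.81.
Midpoints: P̄ = 38.10, Q̄ = 2771.0.
ε = (ΔQ/ΔP)(P̄/Q̄) = (-1574/13.81)(38.10/2771.0).

-1.567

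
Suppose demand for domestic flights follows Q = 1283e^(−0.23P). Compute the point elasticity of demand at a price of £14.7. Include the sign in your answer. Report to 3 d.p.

At P = 14.7, Q = 43.639.
dQ/dP = −0.23·1283e^(−0.23P) = −0.23Q = -10.037.
ε = (dQ/dP)(P/Q) = (-10.037)(14.7/43.639).
|ε| > 1, so demand is elastic at this price.

-3.381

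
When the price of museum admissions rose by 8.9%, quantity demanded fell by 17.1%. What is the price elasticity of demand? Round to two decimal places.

ε = %ΔQ / %ΔP = (-17.1)/(8.9) = -1.921.

-1.92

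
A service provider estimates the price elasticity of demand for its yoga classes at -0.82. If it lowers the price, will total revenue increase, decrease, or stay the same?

|ε| = 0.82 < 1, so demand is inelastic. A price cut therefore reduces total revenue.

decrease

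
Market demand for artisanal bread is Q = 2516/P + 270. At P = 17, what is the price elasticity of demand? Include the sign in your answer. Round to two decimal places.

-0.35

At P = 17, Q = 418.
dQ/dP = −2516/P² = -8.706.
ε = (dQ/dP)(P/Q) = (-8.706)(17/418).
|ε| < 1, so demand is inelastic at this price.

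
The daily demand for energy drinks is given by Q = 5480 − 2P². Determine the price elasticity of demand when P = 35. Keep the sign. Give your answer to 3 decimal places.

-1.617

At P = 35, Q = 3030.
dQ/dP = −4P = -140.
ε = (dQ/dP)(P/Q) = (-140)(35/3030).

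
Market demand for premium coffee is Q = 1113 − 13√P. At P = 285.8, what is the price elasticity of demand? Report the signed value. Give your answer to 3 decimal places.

At P = 285.8, Q = 893.227.
dQ/dP = −13/(2√P) = -0.384.
ε = (dQ/dP)(P/Q) = (-0.384)(285.8/893.227).

-0.123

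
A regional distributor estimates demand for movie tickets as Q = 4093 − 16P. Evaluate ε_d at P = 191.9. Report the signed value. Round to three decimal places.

At P = 191.9, Q = 1022.600.
dQ/dP = −16.
ε = (dQ/dP)(P/Q) = (-16)(191.9/1022.600).

-3.003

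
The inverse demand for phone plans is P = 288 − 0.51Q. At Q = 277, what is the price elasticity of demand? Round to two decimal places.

-1.04

At Q = 277, P = 288 − 0.51(277) = 146.73.
dP/dQ = −0.51, so dQ/dP = 1/(−0.51) = -1.961.
ε = (dQ/dP)(P/Q) = (-1.961)(146.73/277).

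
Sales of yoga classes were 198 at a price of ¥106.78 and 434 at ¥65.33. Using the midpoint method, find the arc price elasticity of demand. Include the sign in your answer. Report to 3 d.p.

ΔQ = 434 − 198 = 236; ΔP = 65.33 − 106.78 = -41.45.
Midpoints: P̄ = 86.06, Q̄ = 316.0.
ε = (ΔQ/ΔP)(P̄/Q̄) = (236/-41.45)(86.06/316.0).

-1.551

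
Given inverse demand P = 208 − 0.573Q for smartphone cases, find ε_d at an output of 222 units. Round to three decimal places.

-0.635

At Q = 222, P = 208 − 0.573(222) = 80.79.
dP/dQ = −0.573, so dQ/dP = 1/(−0.573) = -1.745.
ε = (dQ/dP)(P/Q) = (-1.745)(80.79/222).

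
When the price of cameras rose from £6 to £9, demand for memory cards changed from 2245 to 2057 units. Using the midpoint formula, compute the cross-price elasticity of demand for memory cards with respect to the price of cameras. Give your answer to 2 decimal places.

ΔQ_x = 2057 − 2245 = -188; ΔP_y = 9 − 6 = 3.
Midpoints: P̄_y = 7.50, Q̄_x = 2151.0.
ε_xy = (ΔQ_x/ΔP_y)(P̄_y/Q̄_x) = (-188/3)(7.50/2151.0).
ε_xy < 0, so the goods are complements.

-0.22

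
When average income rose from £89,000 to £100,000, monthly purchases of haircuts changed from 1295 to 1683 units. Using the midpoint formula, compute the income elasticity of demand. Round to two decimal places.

2.24

ΔQ = 388, ΔI = 11000. Midpoints: Ī = 94,500, Q̄ = 1489.0.
ε_I = (ΔQ/ΔI)(Ī/Q̄) = (388/11000)(94500/1489.0).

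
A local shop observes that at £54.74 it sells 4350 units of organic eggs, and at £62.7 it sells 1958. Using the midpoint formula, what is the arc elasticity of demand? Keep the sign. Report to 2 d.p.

ΔQ = 1958 − 4350 = -2392; ΔP = 62.7 − 54.74 = 7.96.
Midpoints: P̄ = 58.72, Q̄ = 3154.0.
ε = (ΔQ/ΔP)(P̄/Q̄) = (-2392/7.96)(58.72/3154.0).

-5.59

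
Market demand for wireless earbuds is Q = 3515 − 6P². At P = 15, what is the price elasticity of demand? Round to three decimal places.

-1.247

At P = 15, Q = 2165.
dQ/dP = −12P = -180.
ε = (dQ/dP)(P/Q) = (-180)(15/2165).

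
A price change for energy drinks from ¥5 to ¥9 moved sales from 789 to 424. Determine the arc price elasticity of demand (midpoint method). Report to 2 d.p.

-1.05

ΔQ = 424 − 789 = -365; ΔP = 9 − 5 = 4.
Midpoints: P̄ = 7.00, Q̄ = 606.5.
ε = (ΔQ/ΔP)(P̄/Q̄) = (-365/4)(7.00/606.5).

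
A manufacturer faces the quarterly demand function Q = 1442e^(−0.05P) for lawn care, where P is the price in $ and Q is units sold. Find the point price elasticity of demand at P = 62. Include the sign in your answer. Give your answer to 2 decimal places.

-3.10

At P = 62, Q = 64.961.
dQ/dP = −0.05·1442e^(−0.05P) = −0.05Q = -3.248.
ε = (dQ/dP)(P/Q) = (-3.248)(62/64.961).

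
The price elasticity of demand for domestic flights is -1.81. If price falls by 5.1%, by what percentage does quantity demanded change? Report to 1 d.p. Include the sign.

%ΔQ ≈ ε × %ΔP = (-1.81)(-5.1%) = 9.23%.

9.2%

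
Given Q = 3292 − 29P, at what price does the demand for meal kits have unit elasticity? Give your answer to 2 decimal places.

For linear demand Q = a − bP, ε = −bP/(a − bP). |ε| = 1 when bP = a − bP, i.e. P = a/(2b).
P = 3292/(2·29) = 3292/58 = 56.7586.

56.76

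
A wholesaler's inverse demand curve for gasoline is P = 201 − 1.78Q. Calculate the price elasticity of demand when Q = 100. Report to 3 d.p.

At Q = 100, P = 201 − 1.78(100) = 23.00.
dP/dQ = −1.78, so dQ/dP = 1/(−1.78) = -0.562.
ε = (dQ/dP)(P/Q) = (-0.562)(23.00/100).

-0.129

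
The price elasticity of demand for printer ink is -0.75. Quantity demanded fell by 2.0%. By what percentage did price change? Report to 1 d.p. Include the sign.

%ΔP ≈ %ΔQ / ε = (-2.0%)/(-0.75) = 2.67%.

2.7%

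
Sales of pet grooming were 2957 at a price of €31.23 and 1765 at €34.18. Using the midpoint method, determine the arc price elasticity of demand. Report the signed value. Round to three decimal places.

ΔQ = 1765 − 2957 = -1192; ΔP = 34.18 − 31.23 = 2.95.
Midpoints: P̄ = 32.70, Q̄ = 2361.0.
ε = (ΔQ/ΔP)(P̄/Q̄) = (-1192/2.95)(32.70/2361.0).

-5.597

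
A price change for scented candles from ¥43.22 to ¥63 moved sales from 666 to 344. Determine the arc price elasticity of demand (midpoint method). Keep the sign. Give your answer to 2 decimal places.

-1.71

ΔQ = 344 − 666 = -322; ΔP = 63 − 43.22 = 19.78.
Midpoints: P̄ = 53.11, Q̄ = 505.0.
ε = (ΔQ/ΔP)(P̄/Q̄) = (-322/19.78)(53.11/505.0).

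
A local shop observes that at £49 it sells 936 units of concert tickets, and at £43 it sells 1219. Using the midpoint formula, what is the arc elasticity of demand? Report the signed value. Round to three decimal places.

ΔQ = 1219 − 936 = 283; ΔP = 43 − 49 = -6.
Midpoints: P̄ = 46.00, Q̄ = 1077.5.
ε = (ΔQ/ΔP)(P̄/Q̄) = (283/-6)(46.00/1077.5).

-2.014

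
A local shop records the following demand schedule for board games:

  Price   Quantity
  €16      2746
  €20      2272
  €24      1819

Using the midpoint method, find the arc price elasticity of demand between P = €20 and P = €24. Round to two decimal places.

At P = 20, Q = 2272; at P = 24, Q = 1819.
ΔQ = -453, ΔP = 4. Midpoints: P̄ = 22.00, Q̄ = 2045.5.
ε = (ΔQ/ΔP)(P̄/Q̄) = (-453/4)(22.00/2045.5).

-1.22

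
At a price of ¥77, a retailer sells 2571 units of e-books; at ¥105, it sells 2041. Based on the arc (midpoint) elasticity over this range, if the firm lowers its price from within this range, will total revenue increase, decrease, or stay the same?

Arc ε = (-530/28)(91.00/2306.0) ≈ -0.747.
|ε| = 0.75 < 1, so demand is inelastic. A price cut therefore reduces total revenue.

decrease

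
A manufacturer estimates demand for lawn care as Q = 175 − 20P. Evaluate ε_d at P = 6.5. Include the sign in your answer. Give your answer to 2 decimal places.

-2.89

At P = 6.5, Q = 45.
dQ/dP = −20.
ε = (dQ/dP)(P/Q) = (-20)(6.5/45).
|ε| > 1, so demand is elastic at this price.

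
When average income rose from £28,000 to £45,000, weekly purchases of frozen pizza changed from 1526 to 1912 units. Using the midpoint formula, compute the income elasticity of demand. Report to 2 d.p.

0.48

ΔQ = 386, ΔI = 17000. Midpoints: Ī = 36,500, Q̄ = 1719.0.
ε_I = (ΔQ/ΔI)(Ī/Q̄) = (386/17000)(36500/1719.0).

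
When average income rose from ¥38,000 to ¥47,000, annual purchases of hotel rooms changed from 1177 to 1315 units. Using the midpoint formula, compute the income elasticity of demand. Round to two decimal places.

ΔQ = 138, ΔI = 9000. Midpoints: Ī = 42,500, Q̄ = 1246.0.
ε_I = (ΔQ/ΔI)(Ī/Q̄) = (138/9000)(42500/1246.0).
ε_I > 0, so the good is normal.

0.52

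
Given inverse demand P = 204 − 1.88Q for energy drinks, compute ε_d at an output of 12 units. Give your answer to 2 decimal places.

-8.04

At Q = 12, P = 204 − 1.88(12) = 181.44.
dP/dQ = −1.88, so dQ/dP = 1/(−1.88) = -0.532.
ε = (dQ/dP)(P/Q) = (-0.532)(181.44/12).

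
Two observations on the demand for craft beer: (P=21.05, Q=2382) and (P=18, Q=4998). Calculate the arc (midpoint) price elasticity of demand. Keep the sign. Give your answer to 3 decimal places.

-4.538

ΔQ = 4998 − 2382 = 2616; ΔP = 18 − 21.05 = -3.05.
Midpoints: P̄ = 19.52, Q̄ = 3690.0.
ε = (ΔQ/ΔP)(P̄/Q̄) = (2616/-3.05)(19.52/3690.0).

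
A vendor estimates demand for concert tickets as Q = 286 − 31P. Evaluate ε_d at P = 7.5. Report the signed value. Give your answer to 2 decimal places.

-4.35

At P = 7.5, Q = 53.500.
dQ/dP = −31.
ε = (dQ/dP)(P/Q) = (-31)(7.5/53.500).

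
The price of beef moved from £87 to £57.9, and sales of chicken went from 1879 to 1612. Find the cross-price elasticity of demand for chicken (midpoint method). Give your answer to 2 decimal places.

ΔQ_x = 1612 − 1879 = -267; ΔP_y = 57.9 − 87 = -29.1.
Midpoints: P̄_y = 72.45, Q̄_x = 1745.5.
ε_xy = (ΔQ_x/ΔP_y)(P̄_y/Q̄_x) = (-267/-29.1)(72.45/1745.5).

0.38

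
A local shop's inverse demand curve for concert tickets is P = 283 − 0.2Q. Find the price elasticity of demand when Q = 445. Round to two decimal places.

At Q = 445, P = 283 − 0.2(445) = 194.00.
dP/dQ = −0.2, so dQ/dP = 1/(−0.2) = -5.000.
ε = (dQ/dP)(P/Q) = (-5.000)(194.00/445).

-2.18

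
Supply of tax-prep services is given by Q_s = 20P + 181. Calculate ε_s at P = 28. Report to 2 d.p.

At P = 28, Q_s = 741.
dQ_s/dP = 20.
ε_s = (dQ_s/dP)(P/Q_s) = (20)(28/741).

0.76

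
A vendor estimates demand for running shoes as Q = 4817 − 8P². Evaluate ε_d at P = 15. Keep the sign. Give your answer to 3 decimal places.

-1.193

At P = 15, Q = 3017.
dQ/dP = −16P = -240.
ε = (dQ/dP)(P/Q) = (-240)(15/3017).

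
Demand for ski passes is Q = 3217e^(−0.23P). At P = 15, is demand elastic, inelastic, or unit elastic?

elastic

Q = 102.126, dQ/dP = -23.489.
ε = (dQ/dP)(P/Q) ≈ -3.450.
|ε| = 3.45 > 1.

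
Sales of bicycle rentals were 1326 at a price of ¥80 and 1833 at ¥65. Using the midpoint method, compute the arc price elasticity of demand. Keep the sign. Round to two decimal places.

-1.55

ΔQ = 1833 − 1326 = 507; ΔP = 65 − 80 = -15.
Midpoints: P̄ = 72.50, Q̄ = 1579.5.
ε = (ΔQ/ΔP)(P̄/Q̄) = (507/-15)(72.50/1579.5).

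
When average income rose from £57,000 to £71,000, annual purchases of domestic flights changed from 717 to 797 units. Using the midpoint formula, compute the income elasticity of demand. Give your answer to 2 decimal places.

ΔQ = 80, ΔI = 14000. Midpoints: Ī = 64,000, Q̄ = 757.0.
ε_I = (ΔQ/ΔI)(Ī/Q̄) = (80/14000)(64000/757.0).
ε_I > 0, so the good is normal.

0.48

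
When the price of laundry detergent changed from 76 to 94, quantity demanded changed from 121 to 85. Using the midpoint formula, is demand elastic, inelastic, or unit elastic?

elastic

Arc ε ≈ -1.650.
|ε| = 1.65 > 1.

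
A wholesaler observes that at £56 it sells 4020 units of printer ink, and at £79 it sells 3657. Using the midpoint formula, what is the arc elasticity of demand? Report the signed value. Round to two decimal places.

-0.28

ΔQ = 3657 − 4020 = -363; ΔP = 79 − 56 = 23.
Midpoints: P̄ = 67.50, Q̄ = 3838.5.
ε = (ΔQ/ΔP)(P̄/Q̄) = (-363/23)(67.50/3838.5).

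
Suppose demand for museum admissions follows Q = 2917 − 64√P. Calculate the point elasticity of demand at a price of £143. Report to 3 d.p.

At P = 143, Q = 2151.671.
dQ/dP = −64/(2√P) = -2.676.
ε = (dQ/dP)(P/Q) = (-2.676)(143/2151.671).
|ε| < 1, so demand is inelastic at this price.

-0.178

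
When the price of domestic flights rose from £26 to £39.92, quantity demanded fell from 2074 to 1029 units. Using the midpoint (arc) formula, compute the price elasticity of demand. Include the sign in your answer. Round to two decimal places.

-1.59

ΔQ = 1029 − 2074 = -1045; ΔP = 39.92 − 26 = 13.92.
Midpoints: P̄ = 32.96, Q̄ = 1551.5.
ε = (ΔQ/ΔP)(P̄/Q̄) = (-1045/13.92)(32.96/1551.5).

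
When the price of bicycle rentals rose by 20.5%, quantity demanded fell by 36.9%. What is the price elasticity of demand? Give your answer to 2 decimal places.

-1.80

ε = %ΔQ / %ΔP = (-36.9)/(20.5) = -1.800.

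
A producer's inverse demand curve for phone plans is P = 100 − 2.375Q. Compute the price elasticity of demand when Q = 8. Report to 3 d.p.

-4.263

At Q = 8, P = 100 − 2.375(8) = 81.00.
dP/dQ = −2.375, so dQ/dP = 1/(−2.375) = -0.421.
ε = (dQ/dP)(P/Q) = (-0.421)(81.00/8).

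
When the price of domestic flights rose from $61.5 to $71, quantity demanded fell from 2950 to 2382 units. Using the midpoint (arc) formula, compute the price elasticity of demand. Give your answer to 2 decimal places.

ΔQ = 2382 − 2950 = -568; ΔP = 71 − 61.5 = 9.5.
Midpoints: P̄ = 66.25, Q̄ = 2666.0.
ε = (ΔQ/ΔP)(P̄/Q̄) = (-568/9.5)(66.25/2666.0).

-1.49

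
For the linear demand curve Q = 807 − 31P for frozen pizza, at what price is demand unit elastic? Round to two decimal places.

13.02

For linear demand Q = a − bP, ε = −bP/(a − bP). |ε| = 1 when bP = a − bP, i.e. P = a/(2b).
P = 807/(2·31) = 807/62 = 13.0161.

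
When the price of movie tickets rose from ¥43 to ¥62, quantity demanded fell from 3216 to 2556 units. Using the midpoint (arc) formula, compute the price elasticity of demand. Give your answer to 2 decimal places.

-0.63

ΔQ = 2556 − 3216 = -660; ΔP = 62 − 43 = 19.
Midpoints: P̄ = 52.50, Q̄ = 2886.0.
ε = (ΔQ/ΔP)(P̄/Q̄) = (-660/19)(52.50/2886.0).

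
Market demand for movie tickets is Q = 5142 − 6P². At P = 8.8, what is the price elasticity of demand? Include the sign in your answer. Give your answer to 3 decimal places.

-0.199

At P = 8.8, Q = 4677.360.
dQ/dP = −12P = -105.600.
ε = (dQ/dP)(P/Q) = (-105.600)(8.8/4677.360).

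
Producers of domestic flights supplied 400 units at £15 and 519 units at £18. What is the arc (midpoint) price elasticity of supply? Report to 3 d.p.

1.424

ΔQ = 519 − 400 = 119; ΔP = 18 − 15 = 3.
Midpoints: P̄ = 16.50, Q̄ = 459.5.
ε_s = (ΔQ/ΔP)(P̄/Q̄) = (119/3)(16.50/459.5).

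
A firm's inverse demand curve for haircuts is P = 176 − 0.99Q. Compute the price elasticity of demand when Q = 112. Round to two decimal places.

At Q = 112, P = 176 − 0.99(112) = 65.12.
dP/dQ = −0.99, so dQ/dP = 1/(−0.99) = -1.010.
ε = (dQ/dP)(P/Q) = (-1.010)(65.12/112).

-0.59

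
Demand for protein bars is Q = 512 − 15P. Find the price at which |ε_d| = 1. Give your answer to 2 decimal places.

17.07

For linear demand Q = a − bP, ε = −bP/(a − bP). |ε| = 1 when bP = a − bP, i.e. P = a/(2b).
P = 512/(2·15) = 512/30 = 17.0667.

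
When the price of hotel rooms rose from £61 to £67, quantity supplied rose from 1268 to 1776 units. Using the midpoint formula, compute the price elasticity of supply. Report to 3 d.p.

3.560

ΔQ = 1776 − 1268 = 508; ΔP = 67 − 61 = 6.
Midpoints: P̄ = 64.00, Q̄ = 1522.0.
ε_s = (ΔQ/ΔP)(P̄/Q̄) = (508/6)(64.00/1522.0).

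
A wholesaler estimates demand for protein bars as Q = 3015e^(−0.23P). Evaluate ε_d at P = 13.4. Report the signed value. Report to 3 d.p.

-3.082

At P = 13.4, Q = 138.290.
dQ/dP = −0.23·3015e^(−0.23P) = −0.23Q = -31.807.
ε = (dQ/dP)(P/Q) = (-31.807)(13.4/138.290).
|ε| > 1, so demand is elastic at this price.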